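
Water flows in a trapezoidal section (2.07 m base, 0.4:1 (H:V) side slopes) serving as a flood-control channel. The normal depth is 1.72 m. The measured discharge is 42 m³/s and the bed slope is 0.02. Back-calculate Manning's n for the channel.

With bottom width b = 2.07 m and side slope z = 0.4: A = (b + zy)y = (2.07 + 0.4×1.72)×1.72 = 4.744 m²; P = b + 2y√(1+z²) = 2.07 + 2×1.72×1.077 = 5.775 m.
Hydraulic radius R = A/P = 4.744/5.775 = 0.8214 m.
Rearranging Manning's equation: n = (1/Q) A R^(2/3) S^(1/2) = (1/42) × 4.744 × 0.8214^(2/3) × √0.02 = 0.014.

n = 0.014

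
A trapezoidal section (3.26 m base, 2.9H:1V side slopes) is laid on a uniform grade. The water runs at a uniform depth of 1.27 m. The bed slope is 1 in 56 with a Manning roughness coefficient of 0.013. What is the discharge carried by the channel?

With bottom width b = 3.26 m and side slope z = 2.9: A = (b + zy)y = (3.26 + 2.9×1.27)×1.27 = 8.818 m²; P = b + 2y√(1+z²) = 3.26 + 2×1.27×3.068 = 11.05 m.
Hydraulic radius R = A/P = 8.818/11.05 = 0.7979 m.
Manning's equation: Q = (1/n) A R^(2/3) S^(1/2) = (1/0.013) × 8.818 × 0.7979^(2/3) × 0.01786^(1/2) = 78 m³/s.

Q = 78 m³/s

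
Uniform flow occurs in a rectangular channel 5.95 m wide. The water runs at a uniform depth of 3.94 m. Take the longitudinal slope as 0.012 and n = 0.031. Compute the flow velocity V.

V = 5.02 m/s

Flow area A = b·y = 5.95 × 3.94 = 23.44 m². Wetted perimeter P = b + 2y = 5.95 + 2×3.94 = 13.83 m.
Hydraulic radius R = A/P = 23.44/13.83 = 1.695 m.
From Manning's equation, V = (1/n) R^(2/3) S^(1/2) = (1/0.031) × 1.695^(2/3) × 0.012^(1/2) = 5.02 m/s.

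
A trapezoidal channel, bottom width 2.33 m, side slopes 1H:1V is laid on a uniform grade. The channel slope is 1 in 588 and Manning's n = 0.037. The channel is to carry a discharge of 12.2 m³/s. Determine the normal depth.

y_n = 2.19 m

Manning's equation rearranged: A R^(2/3) = nQ / (1·√S) = 0.037 × 12.2 / (√0.001701) = 10.95.
Try y = 1.85 m: A R^(2/3) = 7.849 — short.
Try y = 2.19 m: A R^(2/3) = 10.94 — close enough.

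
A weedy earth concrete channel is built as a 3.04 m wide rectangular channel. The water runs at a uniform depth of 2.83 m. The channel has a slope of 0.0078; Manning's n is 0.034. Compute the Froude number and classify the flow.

subcritical

Flow area A = b·y = 3.04 × 2.83 = 8.603 m². Wetted perimeter P = b + 2y = 3.04 + 2×2.83 = 8.7 m.
Hydraulic radius R = A/P = 8.603/8.7 = 0.9889 m.
V = (1/n) R^(2/3) √S = (1/0.034) × 0.9889^(2/3) × √0.0078 = 2.578 m/s. Hydraulic depth D_h = A/T = 8.603/3.04 = 2.83 m.
Froude number Fr = V/√(g·D_h) = 2.578/√(9.81×2.83) = 0.489, which is less than 1, so the flow is subcritical.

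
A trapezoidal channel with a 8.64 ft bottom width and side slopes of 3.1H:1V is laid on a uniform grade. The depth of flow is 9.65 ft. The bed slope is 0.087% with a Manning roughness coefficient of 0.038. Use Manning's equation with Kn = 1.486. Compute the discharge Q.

With bottom width b = 8.64 ft and side slope z = 3.1: A = (b + zy)y = (8.64 + 3.1×9.65)×9.65 = 372.1 ft²; P = b + 2y√(1+z²) = 8.64 + 2×9.65×3.257 = 71.51 ft.
Hydraulic radius R = A/P = 372.1/71.51 = 5.203 ft.
Manning's equation: Q = (1.486/n) A R^(2/3) S^(1/2) = (1.486/0.038) × 372.1 × 5.203^(2/3) × 0.00087^(1/2) = 1290 ft³/s.

Q = 1290 ft³/s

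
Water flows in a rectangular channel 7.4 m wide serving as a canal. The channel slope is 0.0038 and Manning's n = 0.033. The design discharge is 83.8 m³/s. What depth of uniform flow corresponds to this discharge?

y_n = 3.94 m

Manning's equation rearranged: A R^(2/3) = nQ / (1·√S) = 0.033 × 83.8 / (√0.0038) = 44.86.
At y = 4.38 m: A R^(2/3) = 51.55 — high.
At y = 3.35 m: A R^(2/3) = 36.11 — low.
At y = 3.94 m: A R^(2/3) = 44.85 — matches.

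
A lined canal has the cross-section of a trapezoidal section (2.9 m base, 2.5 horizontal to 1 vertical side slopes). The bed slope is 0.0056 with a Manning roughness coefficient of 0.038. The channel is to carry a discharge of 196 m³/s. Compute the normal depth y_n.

y_n = 4.28 m

Manning's equation rearranged: A R^(2/3) = nQ / (1·√S) = 0.038 × 196 / (√0.0056) = 99.53.
Try y = 4.9 m: A R^(2/3) = 138 — high.
Try y = 2.99 m: A R^(2/3) = 43.01 — low.
Try y = 4.28 m: A R^(2/3) = 99.75 — matches.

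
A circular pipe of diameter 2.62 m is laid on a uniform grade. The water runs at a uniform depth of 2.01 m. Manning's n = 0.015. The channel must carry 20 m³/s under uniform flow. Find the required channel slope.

For a circular section of diameter D = 2.62 m at depth y = 2.01 m, the central angle is θ = 2 arccos(1 − 2y/D) = 4.269 rad. Then A = (D²/8)(θ − sin θ) = 4.438 m² and P = Dθ/2 = 5.592 m.
Hydraulic radius R = A/P = 4.438/5.592 = 0.7936 m.
From Manning's equation, S = [nQ / (1 A R^(2/3))]² = [0.015 × 20 / (1 × 4.438 × 0.7936^(2/3))]² = 0.00622.

S = 0.00622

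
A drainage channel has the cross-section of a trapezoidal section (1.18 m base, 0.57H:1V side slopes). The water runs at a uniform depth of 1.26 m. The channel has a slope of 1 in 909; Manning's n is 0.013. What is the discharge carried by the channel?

Q = 4.27 m³/s

With bottom width b = 1.18 m and side slope z = 0.57: A = (b + zy)y = (1.18 + 0.57×1.26)×1.26 = 2.392 m²; P = b + 2y√(1+z²) = 1.18 + 2×1.26×1.151 = 4.081 m.
Hydraulic radius R = A/P = 2.392/4.081 = 0.5861 m.
Manning's equation: Q = (1/n) A R^(2/3) S^(1/2) = (1/0.013) × 2.392 × 0.5861^(2/3) × 0.0011^(1/2) = 4.27 m³/s.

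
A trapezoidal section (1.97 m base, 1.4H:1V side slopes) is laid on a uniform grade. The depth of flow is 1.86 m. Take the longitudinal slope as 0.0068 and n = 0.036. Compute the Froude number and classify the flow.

With bottom width b = 1.97 m and side slope z = 1.4: A = (b + zy)y = (1.97 + 1.4×1.86)×1.86 = 8.508 m²; P = b + 2y√(1+z²) = 1.97 + 2×1.86×1.72 = 8.37 m.
Hydraulic radius R = A/P = 8.508/8.37 = 1.016 m.
V = (1/n) R^(2/3) √S = (1/0.036) × 1.016^(2/3) × √0.0068 = 2.316 m/s. Hydraulic depth D_h = A/T = 8.508/7.178 = 1.185 m.
Froude number Fr = V/√(g·D_h) = 2.316/√(9.81×1.185) = 0.679, which is less than 1, so the flow is subcritical.

subcritical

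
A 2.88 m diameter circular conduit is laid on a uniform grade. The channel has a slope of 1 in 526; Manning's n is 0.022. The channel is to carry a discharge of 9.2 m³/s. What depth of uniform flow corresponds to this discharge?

y_n = 2.11 m

Manning's equation rearranged: A R^(2/3) = nQ / (1·√S) = 0.022 × 9.2 / (√0.001901) = 4.642.
Trying y = 2.51 m: A R^(2/3) = 5.485 — too large.
Trying y = 1.51 m: A R^(2/3) = 2.834 — too small.
Trying y = 2.11 m: A R^(2/3) = 4.641 — close enough.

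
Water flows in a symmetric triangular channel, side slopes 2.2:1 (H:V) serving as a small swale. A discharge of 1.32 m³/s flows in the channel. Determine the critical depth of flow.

At critical depth, Q² T / (g A³) = 1, i.e. A³/T = Q²/g = 1.32²/9.81 = 0.1776.
At y = 0.675 m: A³/T = 0.3391 — too large.
At y = 0.593 m: A³/T = 0.1775 — ≈ 0.1776.

y_c = 0.593 m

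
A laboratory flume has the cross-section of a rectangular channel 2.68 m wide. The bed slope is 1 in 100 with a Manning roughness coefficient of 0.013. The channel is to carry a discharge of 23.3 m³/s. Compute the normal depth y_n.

Manning's equation rearranged: A R^(2/3) = nQ / (1·√S) = 0.013 × 23.3 / (√0.01) = 3.029.
Try y = 1.78 m: A R^(2/3) = 3.988 — high.
Try y = 1.21 m: A R^(2/3) = 2.398 — low.
Try y = 1.44 m: A R^(2/3) = 3.025 — ≈ 3.029.

y_n = 1.44 m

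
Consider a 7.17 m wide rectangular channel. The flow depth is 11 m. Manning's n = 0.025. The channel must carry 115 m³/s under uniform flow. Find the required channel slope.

S = 0.000353

Flow area A = b·y = 7.17 × 11 = 78.87 m². Wetted perimeter P = b + 2y = 7.17 + 2×11 = 29.17 m.
Hydraulic radius R = A/P = 78.87/29.17 = 2.704 m.
From Manning's equation, S = [nQ / (1 A R^(2/3))]² = [0.025 × 115 / (1 × 78.87 × 2.704^(2/3))]² = 0.000353.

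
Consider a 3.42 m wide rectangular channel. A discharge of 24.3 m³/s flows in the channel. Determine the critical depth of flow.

For a rectangular channel, critical depth y_c = (q²/g)^(1/3) where q = Q/b = 24.3/3.42 = 7.105 m²/s.
So y_c = (7.105²/9.81)^(1/3) = 1.73 m.

y_c = 1.73 m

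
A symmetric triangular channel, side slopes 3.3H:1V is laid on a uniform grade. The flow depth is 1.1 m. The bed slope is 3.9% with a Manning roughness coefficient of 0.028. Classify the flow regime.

supercritical

For a triangular section with side slope z = 3.3: A = zy² = 3.3×1.1² = 3.993 m²; P = 2y√(1+z²) = 2×1.1×3.448 = 7.586 m.
Hydraulic radius R = A/P = 3.993/7.586 = 0.5264 m.
V = (1/n) R^(2/3) √S = (1/0.028) × 0.5264^(2/3) × √0.039 = 4.598 m/s. Hydraulic depth D_h = A/T = 3.993/7.26 = 0.55 m.
Froude number Fr = V/√(g·D_h) = 4.598/√(9.81×0.55) = 1.98, which is greater than 1, so the flow is supercritical.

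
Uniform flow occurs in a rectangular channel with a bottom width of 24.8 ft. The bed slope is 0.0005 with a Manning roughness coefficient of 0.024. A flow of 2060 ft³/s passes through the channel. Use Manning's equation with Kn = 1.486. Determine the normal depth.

y_n = 16.3 ft

Manning's equation rearranged: A R^(2/3) = nQ / (1.486·√S) = 0.024 × 2060 / (1.486 × √0.0005) = 1488.
At y = 20.7 ft: A R^(2/3) = 2011 — too large.
At y = 12.4 ft: A R^(2/3) = 1038 — too small.
At y = 16.3 ft: A R^(2/3) = 1485 — close enough.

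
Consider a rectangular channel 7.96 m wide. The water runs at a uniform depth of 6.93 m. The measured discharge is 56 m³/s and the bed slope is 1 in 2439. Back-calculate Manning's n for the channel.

Flow area A = b·y = 7.96 × 6.93 = 55.16 m². Wetted perimeter P = b + 2y = 7.96 + 2×6.93 = 21.82 m.
Hydraulic radius R = A/P = 55.16/21.82 = 2.528 m.
Rearranging Manning's equation: n = (1/Q) A R^(2/3) S^(1/2) = (1/56) × 55.16 × 2.528^(2/3) × √0.00041 = 0.037.

n = 0.037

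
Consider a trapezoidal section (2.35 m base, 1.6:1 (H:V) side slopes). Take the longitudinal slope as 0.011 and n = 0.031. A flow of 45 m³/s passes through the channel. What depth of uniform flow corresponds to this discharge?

y_n = 2.1 m

Manning's equation rearranged: A R^(2/3) = nQ / (1·√S) = 0.031 × 45 / (√0.011) = 13.3.
At y = 1.7 m: A R^(2/3) = 8.523 — low.
At y = 2.45 m: A R^(2/3) = 18.53 — high.
At y = 2.1 m: A R^(2/3) = 13.29 — matches.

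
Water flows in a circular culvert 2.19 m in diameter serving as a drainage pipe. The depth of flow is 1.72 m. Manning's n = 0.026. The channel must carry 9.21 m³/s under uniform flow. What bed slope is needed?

For a circular section of diameter D = 2.19 m at depth y = 1.72 m, the central angle is θ = 2 arccos(1 − 2y/D) = 4.356 rad. Then A = (D²/8)(θ − sin θ) = 3.174 m² and P = Dθ/2 = 4.77 m.
Hydraulic radius R = A/P = 3.174/4.77 = 0.6653 m.
From Manning's equation, S = [nQ / (1 A R^(2/3))]² = [0.026 × 9.21 / (1 × 3.174 × 0.6653^(2/3))]² = 0.0098.

S = 0.0098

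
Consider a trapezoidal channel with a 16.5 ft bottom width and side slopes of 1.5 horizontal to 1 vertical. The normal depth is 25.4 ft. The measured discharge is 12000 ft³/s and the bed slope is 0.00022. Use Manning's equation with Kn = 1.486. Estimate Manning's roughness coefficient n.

n = 0.014

With bottom width b = 16.5 ft and side slope z = 1.5: A = (b + zy)y = (16.5 + 1.5×25.4)×25.4 = 1387 ft²; P = b + 2y√(1+z²) = 16.5 + 2×25.4×1.803 = 108.1 ft.
Hydraulic radius R = A/P = 1387/108.1 = 12.83 ft.
Rearranging Manning's equation: n = (1.486/Q) A R^(2/3) S^(1/2) = (1.486/12000) × 1387 × 12.83^(2/3) × √0.00022 = 0.014.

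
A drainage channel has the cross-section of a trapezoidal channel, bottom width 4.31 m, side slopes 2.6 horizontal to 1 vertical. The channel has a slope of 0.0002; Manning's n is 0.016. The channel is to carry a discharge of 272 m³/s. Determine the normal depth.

Manning's equation rearranged: A R^(2/3) = nQ / (1·√S) = 0.016 × 272 / (√0.0002) = 307.7.
Trying y = 8.13 m: A R^(2/3) = 536.1 — over.
Trying y = 4.64 m: A R^(2/3) = 140.7 — short.
Trying y = 6.46 m: A R^(2/3) = 307.3 — matches.

y_n = 6.46 m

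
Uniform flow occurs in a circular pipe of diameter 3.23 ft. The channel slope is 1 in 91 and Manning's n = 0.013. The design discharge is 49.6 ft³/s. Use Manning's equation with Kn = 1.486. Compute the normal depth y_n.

y_n = 1.77 ft

Manning's equation rearranged: A R^(2/3) = nQ / (1.486·√S) = 0.013 × 49.6 / (1.486 × √0.01099) = 4.139.
At y = 1.93 ft: A R^(2/3) = 4.744 — too large.
At y = 1.34 ft: A R^(2/3) = 2.559 — too small.
At y = 1.77 ft: A R^(2/3) = 4.137 — matches.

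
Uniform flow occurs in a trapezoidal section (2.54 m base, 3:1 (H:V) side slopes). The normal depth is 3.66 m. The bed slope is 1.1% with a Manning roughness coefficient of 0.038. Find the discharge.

Q = 211 m³/s

With bottom width b = 2.54 m and side slope z = 3: A = (b + zy)y = (2.54 + 3×3.66)×3.66 = 49.48 m²; P = b + 2y√(1+z²) = 2.54 + 2×3.66×3.162 = 25.69 m.
Hydraulic radius R = A/P = 49.48/25.69 = 1.926 m.
Manning's equation: Q = (1/n) A R^(2/3) S^(1/2) = (1/0.038) × 49.48 × 1.926^(2/3) × 0.011^(1/2) = 211 m³/s.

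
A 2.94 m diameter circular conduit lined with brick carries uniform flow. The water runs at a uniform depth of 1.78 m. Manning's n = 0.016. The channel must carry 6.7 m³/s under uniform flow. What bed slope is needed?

S = 0.00081

For a circular section of diameter D = 2.94 m at depth y = 1.78 m, the central angle is θ = 2 arccos(1 − 2y/D) = 3.567 rad. Then A = (D²/8)(θ − sin θ) = 4.299 m² and P = Dθ/2 = 5.243 m.
Hydraulic radius R = A/P = 4.299/5.243 = 0.82 m.
From Manning's equation, S = [nQ / (1 A R^(2/3))]² = [0.016 × 6.7 / (1 × 4.299 × 0.82^(2/3))]² = 0.00081.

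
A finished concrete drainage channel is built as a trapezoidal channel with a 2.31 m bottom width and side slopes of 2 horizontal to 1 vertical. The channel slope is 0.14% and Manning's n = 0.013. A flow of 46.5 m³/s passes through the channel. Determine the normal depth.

Manning's equation rearranged: A R^(2/3) = nQ / (1·√S) = 0.013 × 46.5 / (√0.0014) = 16.16.
At y = 2.63 m: A R^(2/3) = 25.09 — high.
At y = 1.61 m: A R^(2/3) = 8.52 — low.
At y = 2.16 m: A R^(2/3) = 16.14 — ≈ 16.16.

y_n = 2.16 m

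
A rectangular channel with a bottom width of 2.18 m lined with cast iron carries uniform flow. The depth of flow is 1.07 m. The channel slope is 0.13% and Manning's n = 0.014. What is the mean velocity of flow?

Flow area A = b·y = 2.18 × 1.07 = 2.333 m². Wetted perimeter P = b + 2y = 2.18 + 2×1.07 = 4.32 m.
Hydraulic radius R = A/P = 2.333/4.32 = 0.54 m.
From Manning's equation, V = (1/n) R^(2/3) S^(1/2) = (1/0.014) × 0.54^(2/3) × 0.0013^(1/2) = 1.71 m/s.

V = 1.71 m/s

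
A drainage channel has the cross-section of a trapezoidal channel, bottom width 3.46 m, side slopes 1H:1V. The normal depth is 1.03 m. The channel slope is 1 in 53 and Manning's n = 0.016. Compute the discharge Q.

With bottom width b = 3.46 m and side slope z = 1: A = (b + zy)y = (3.46 + 1×1.03)×1.03 = 4.625 m²; P = b + 2y√(1+z²) = 3.46 + 2×1.03×1.414 = 6.373 m.
Hydraulic radius R = A/P = 4.625/6.373 = 0.7256 m.
Manning's equation: Q = (1/n) A R^(2/3) S^(1/2) = (1/0.016) × 4.625 × 0.7256^(2/3) × 0.01887^(1/2) = 32.1 m³/s.

Q = 32.1 m³/s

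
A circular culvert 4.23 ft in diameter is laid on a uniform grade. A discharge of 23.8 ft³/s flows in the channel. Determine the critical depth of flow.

y_c = 1.42 ft

At critical depth, Q² T / (g A³) = 1, i.e. A³/T = Q²/g = 23.8²/32.2 = 17.59.
At y = 1.81 ft: A³/T = 45.2 — over.
At y = 1.12 ft: A³/T = 7.079 — short.
At y = 1.42 ft: A³/T = 17.77 — ≈ 17.59.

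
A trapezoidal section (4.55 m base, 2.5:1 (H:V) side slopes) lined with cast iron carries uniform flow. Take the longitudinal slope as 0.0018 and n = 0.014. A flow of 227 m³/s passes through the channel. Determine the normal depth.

Manning's equation rearranged: A R^(2/3) = nQ / (1·√S) = 0.014 × 227 / (√0.0018) = 74.91.
Trying y = 4.18 m: A R^(2/3) = 109.8 — over.
Trying y = 2.66 m: A R^(2/3) = 40.39 — short.
Trying y = 3.53 m: A R^(2/3) = 75.05 — close enough.

y_n = 3.53 m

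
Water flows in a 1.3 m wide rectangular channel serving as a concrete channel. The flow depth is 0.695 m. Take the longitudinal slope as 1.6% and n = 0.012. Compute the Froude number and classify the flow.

supercritical

Flow area A = b·y = 1.3 × 0.695 = 0.9035 m². Wetted perimeter P = b + 2y = 1.3 + 2×0.695 = 2.69 m.
Hydraulic radius R = A/P = 0.9035/2.69 = 0.3359 m.
V = (1/n) R^(2/3) √S = (1/0.012) × 0.3359^(2/3) × √0.016 = 5.093 m/s. Hydraulic depth D_h = A/T = 0.9035/1.3 = 0.695 m.
Froude number Fr = V/√(g·D_h) = 5.093/√(9.81×0.695) = 1.95, which is greater than 1, so the flow is supercritical.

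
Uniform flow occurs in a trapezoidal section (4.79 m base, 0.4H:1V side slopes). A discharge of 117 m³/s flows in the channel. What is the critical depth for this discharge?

y_c = 3.54 m

At critical depth, Q² T / (g A³) = 1, i.e. A³/T = Q²/g = 117²/9.81 = 1395.
Trying y = 4.22 m: A³/T = 2502 — over.
Trying y = 2.69 m: A³/T = 566 — short.
Trying y = 3.54 m: A³/T = 1391 — ≈ 1395.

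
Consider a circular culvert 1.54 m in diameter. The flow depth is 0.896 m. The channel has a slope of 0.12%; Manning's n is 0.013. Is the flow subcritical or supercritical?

For a circular section of diameter D = 1.54 m at depth y = 0.896 m, the central angle is θ = 2 arccos(1 − 2y/D) = 3.47 rad. Then A = (D²/8)(θ − sin θ) = 1.124 m² and P = Dθ/2 = 2.672 m.
Hydraulic radius R = A/P = 1.124/2.672 = 0.4208 m.
V = (1/n) R^(2/3) √S = (1/0.013) × 0.4208^(2/3) × √0.0012 = 1.496 m/s. Hydraulic depth D_h = A/T = 1.124/1.519 = 0.7402 m.
Froude number Fr = V/√(g·D_h) = 1.496/√(9.81×0.7402) = 0.555, which is less than 1, so the flow is subcritical.

subcritical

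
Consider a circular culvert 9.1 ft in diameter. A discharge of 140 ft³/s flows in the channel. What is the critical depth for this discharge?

At critical depth, Q² T / (g A³) = 1, i.e. A³/T = Q²/g = 140²/32.2 = 608.7.
At y = 3.54 ft: A³/T = 1445 — over.
At y = 2.22 ft: A³/T = 237.1 — short.
At y = 2.83 ft: A³/T = 609.1 — close enough.

y_c = 2.83 ft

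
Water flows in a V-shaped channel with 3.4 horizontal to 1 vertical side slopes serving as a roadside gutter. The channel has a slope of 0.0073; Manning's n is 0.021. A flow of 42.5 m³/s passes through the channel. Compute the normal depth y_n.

y_n = 1.83 m

Manning's equation rearranged: A R^(2/3) = nQ / (1·√S) = 0.021 × 42.5 / (√0.0073) = 10.45.
At y = 2.13 m: A R^(2/3) = 15.65 — high.
At y = 1.28 m: A R^(2/3) = 4.024 — low.
At y = 1.83 m: A R^(2/3) = 10.44 — matches.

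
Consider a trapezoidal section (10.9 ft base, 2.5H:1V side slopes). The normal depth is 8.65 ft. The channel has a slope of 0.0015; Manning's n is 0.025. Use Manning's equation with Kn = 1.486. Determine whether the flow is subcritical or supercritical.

subcritical

With bottom width b = 10.9 ft and side slope z = 2.5: A = (b + zy)y = (10.9 + 2.5×8.65)×8.65 = 281.3 ft²; P = b + 2y√(1+z²) = 10.9 + 2×8.65×2.693 = 57.48 ft.
Hydraulic radius R = A/P = 281.3/57.48 = 4.894 ft.
V = (1.486/n) R^(2/3) √S = (1.486/0.025) × 4.894^(2/3) × √0.0015 = 6.636 ft/s. Hydraulic depth D_h = A/T = 281.3/54.15 = 5.196 ft.
Froude number Fr = V/√(g·D_h) = 6.636/√(32.2×5.196) = 0.513, which is less than 1, so the flow is subcritical.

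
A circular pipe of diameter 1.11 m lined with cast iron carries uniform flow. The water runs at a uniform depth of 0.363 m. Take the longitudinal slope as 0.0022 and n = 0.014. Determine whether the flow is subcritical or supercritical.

For a circular section of diameter D = 1.11 m at depth y = 0.363 m, the central angle is θ = 2 arccos(1 − 2y/D) = 2.435 rad. Then A = (D²/8)(θ − sin θ) = 0.2751 m² and P = Dθ/2 = 1.351 m.
Hydraulic radius R = A/P = 0.2751/1.351 = 0.2035 m.
V = (1/n) R^(2/3) √S = (1/0.014) × 0.2035^(2/3) × √0.0022 = 1.159 m/s. Hydraulic depth D_h = A/T = 0.2751/1.041 = 0.2641 m.
Froude number Fr = V/√(g·D_h) = 1.159/√(9.81×0.2641) = 0.72, which is less than 1, so the flow is subcritical.

subcritical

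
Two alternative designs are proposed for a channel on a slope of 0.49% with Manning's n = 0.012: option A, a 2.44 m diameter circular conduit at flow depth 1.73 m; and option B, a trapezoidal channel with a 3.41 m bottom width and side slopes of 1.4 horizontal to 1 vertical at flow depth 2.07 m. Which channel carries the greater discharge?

Channel A: For a circular section of diameter D = 2.44 m at depth y = 1.73 m, the central angle is θ = 2 arccos(1 − 2y/D) = 4.004 rad. Then A = (D²/8)(θ − sin θ) = 3.545 m² and P = Dθ/2 = 4.885 m. Hydraulic radius R = A/P = 3.545/4.885 = 0.7257 m. Q_A = (1/0.012)·3.545·0.7257^(2/3)·√0.0049 = 16.7 m³/s.
Channel B: With bottom width b = 3.41 m and side slope z = 1.4: A = (b + zy)y = (3.41 + 1.4×2.07)×2.07 = 13.06 m²; P = b + 2y√(1+z²) = 3.41 + 2×2.07×1.72 = 10.53 m. Hydraulic radius R = A/P = 13.06/10.53 = 1.24 m. Q_B = (1/0.012)·13.06·1.24^(2/3)·√0.0049 = 87.9 m³/s.
Q_A = 16.7 m³/s vs Q_B = 87.9 m³/s, so channel B carries more.

channel B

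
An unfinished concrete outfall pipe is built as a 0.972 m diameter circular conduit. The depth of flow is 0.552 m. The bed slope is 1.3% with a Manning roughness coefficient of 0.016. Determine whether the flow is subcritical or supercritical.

For a circular section of diameter D = 0.972 m at depth y = 0.552 m, the central angle is θ = 2 arccos(1 − 2y/D) = 3.414 rad. Then A = (D²/8)(θ − sin θ) = 0.435 m² and P = Dθ/2 = 1.659 m.
Hydraulic radius R = A/P = 0.435/1.659 = 0.2622 m.
V = (1/n) R^(2/3) √S = (1/0.016) × 0.2622^(2/3) × √0.013 = 2.919 m/s. Hydraulic depth D_h = A/T = 0.435/0.963 = 0.4517 m.
Froude number Fr = V/√(g·D_h) = 2.919/√(9.81×0.4517) = 1.39, which is greater than 1, so the flow is supercritical.

supercritical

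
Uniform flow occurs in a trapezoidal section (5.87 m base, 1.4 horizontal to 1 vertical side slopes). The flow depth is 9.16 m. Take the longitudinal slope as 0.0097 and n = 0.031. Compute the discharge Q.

Q = 1500 m³/s

With bottom width b = 5.87 m and side slope z = 1.4: A = (b + zy)y = (5.87 + 1.4×9.16)×9.16 = 171.2 m²; P = b + 2y√(1+z²) = 5.87 + 2×9.16×1.72 = 37.39 m.
Hydraulic radius R = A/P = 171.2/37.39 = 4.58 m.
Manning's equation: Q = (1/n) A R^(2/3) S^(1/2) = (1/0.031) × 171.2 × 4.58^(2/3) × 0.0097^(1/2) = 1500 m³/s.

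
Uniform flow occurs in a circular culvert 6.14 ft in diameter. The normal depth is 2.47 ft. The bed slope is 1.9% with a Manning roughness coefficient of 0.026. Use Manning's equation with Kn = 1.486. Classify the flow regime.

supercritical

For a circular section of diameter D = 6.14 ft at depth y = 2.47 ft, the central angle is θ = 2 arccos(1 − 2y/D) = 2.748 rad. Then A = (D²/8)(θ − sin θ) = 11.14 ft² and P = Dθ/2 = 8.437 ft.
Hydraulic radius R = A/P = 11.14/8.437 = 1.321 ft.
V = (1.486/n) R^(2/3) √S = (1.486/0.026) × 1.321^(2/3) × √0.019 = 9.484 ft/s. Hydraulic depth D_h = A/T = 11.14/6.022 = 1.851 ft.
Froude number Fr = V/√(g·D_h) = 9.484/√(32.2×1.851) = 1.23, which is greater than 1, so the flow is supercritical.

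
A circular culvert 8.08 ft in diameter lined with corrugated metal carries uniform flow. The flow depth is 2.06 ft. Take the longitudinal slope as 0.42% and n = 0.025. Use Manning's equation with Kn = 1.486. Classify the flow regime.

subcritical

For a circular section of diameter D = 8.08 ft at depth y = 2.06 ft, the central angle is θ = 2 arccos(1 − 2y/D) = 2.117 rad. Then A = (D²/8)(θ − sin θ) = 10.31 ft² and P = Dθ/2 = 8.553 ft.
Hydraulic radius R = A/P = 10.31/8.553 = 1.205 ft.
V = (1.486/n) R^(2/3) √S = (1.486/0.025) × 1.205^(2/3) × √0.0042 = 4.362 ft/s. Hydraulic depth D_h = A/T = 10.31/7.043 = 1.463 ft.
Froude number Fr = V/√(g·D_h) = 4.362/√(32.2×1.463) = 0.635, which is less than 1, so the flow is subcritical.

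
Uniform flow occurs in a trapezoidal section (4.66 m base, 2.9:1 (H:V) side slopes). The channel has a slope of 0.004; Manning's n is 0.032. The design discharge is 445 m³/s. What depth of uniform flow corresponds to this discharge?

y_n = 5.42 m

Manning's equation rearranged: A R^(2/3) = nQ / (1·√S) = 0.032 × 445 / (√0.004) = 225.2.
At y = 5.97 m: A R^(2/3) = 283.5 — over.
At y = 4.29 m: A R^(2/3) = 130.3 — short.
At y = 5.42 m: A R^(2/3) = 225.3 — ≈ 225.2.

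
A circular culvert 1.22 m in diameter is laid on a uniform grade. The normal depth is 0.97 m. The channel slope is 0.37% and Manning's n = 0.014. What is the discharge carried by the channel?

Q = 2.24 m³/s

For a circular section of diameter D = 1.22 m at depth y = 0.97 m, the central angle is θ = 2 arccos(1 − 2y/D) = 4.404 rad. Then A = (D²/8)(θ − sin θ) = 0.9967 m² and P = Dθ/2 = 2.687 m.
Hydraulic radius R = A/P = 0.9967/2.687 = 0.371 m.
Manning's equation: Q = (1/n) A R^(2/3) S^(1/2) = (1/0.014) × 0.9967 × 0.371^(2/3) × 0.0037^(1/2) = 2.24 m³/s.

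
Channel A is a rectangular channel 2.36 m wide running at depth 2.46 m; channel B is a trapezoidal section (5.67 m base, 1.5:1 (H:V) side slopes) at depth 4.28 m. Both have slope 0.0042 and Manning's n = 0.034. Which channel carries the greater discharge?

channel B

Channel A: Flow area A = b·y = 2.36 × 2.46 = 5.806 m². Wetted perimeter P = b + 2y = 2.36 + 2×2.46 = 7.28 m. Hydraulic radius R = A/P = 5.806/7.28 = 0.7975 m. Q_A = (1/0.034)·5.806·0.7975^(2/3)·√0.0042 = 9.516 m³/s.
Channel B: With bottom width b = 5.67 m and side slope z = 1.5: A = (b + zy)y = (5.67 + 1.5×4.28)×4.28 = 51.75 m²; P = b + 2y√(1+z²) = 5.67 + 2×4.28×1.803 = 21.1 m. Hydraulic radius R = A/P = 51.75/21.1 = 2.452 m. Q_B = (1/0.034)·51.75·2.452^(2/3)·√0.0042 = 179.4 m³/s.
Q_A = 9.516 m³/s vs Q_B = 179.4 m³/s, so channel B carries more.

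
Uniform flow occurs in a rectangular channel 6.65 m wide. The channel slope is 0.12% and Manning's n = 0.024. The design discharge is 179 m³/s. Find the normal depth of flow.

Manning's equation rearranged: A R^(2/3) = nQ / (1·√S) = 0.024 × 179 / (√0.0012) = 124.
Trying y = 7.07 m: A R^(2/3) = 81 — too small.
Trying y = 11.6 m: A R^(2/3) = 145.3 — too large.
Trying y = 10.1 m: A R^(2/3) = 123.8 — ≈ 124.

y_n = 10.1 m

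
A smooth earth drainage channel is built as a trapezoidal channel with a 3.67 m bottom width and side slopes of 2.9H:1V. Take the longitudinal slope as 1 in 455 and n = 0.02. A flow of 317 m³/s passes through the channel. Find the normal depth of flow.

Manning's equation rearranged: A R^(2/3) = nQ / (1·√S) = 0.02 × 317 / (√0.002198) = 135.2.
At y = 5.73 m: A R^(2/3) = 241.5 — over.
At y = 4.5 m: A R^(2/3) = 135.1 — ≈ 135.2.

y_n = 4.5 m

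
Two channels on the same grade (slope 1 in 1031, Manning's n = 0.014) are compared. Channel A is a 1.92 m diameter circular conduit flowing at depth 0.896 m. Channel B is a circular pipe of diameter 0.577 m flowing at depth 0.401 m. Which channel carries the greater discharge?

channel A

Channel A: For a circular section of diameter D = 1.92 m at depth y = 0.896 m, the central angle is θ = 2 arccos(1 − 2y/D) = 3.008 rad. Then A = (D²/8)(θ − sin θ) = 1.325 m² and P = Dθ/2 = 2.888 m. Hydraulic radius R = A/P = 1.325/2.888 = 0.4588 m. Q_A = (1/0.014)·1.325·0.4588^(2/3)·√0.0009699 = 1.753 m³/s.
Channel B: For a circular section of diameter D = 0.577 m at depth y = 0.401 m, the central angle is θ = 2 arccos(1 − 2y/D) = 3.943 rad. Then A = (D²/8)(θ − sin θ) = 0.194 m² and P = Dθ/2 = 1.137 m. Hydraulic radius R = A/P = 0.194/1.137 = 0.1705 m. Q_B = (1/0.014)·0.194·0.1705^(2/3)·√0.0009699 = 0.1327 m³/s.
Q_A = 1.753 m³/s vs Q_B = 0.1327 m³/s, so channel A carries more.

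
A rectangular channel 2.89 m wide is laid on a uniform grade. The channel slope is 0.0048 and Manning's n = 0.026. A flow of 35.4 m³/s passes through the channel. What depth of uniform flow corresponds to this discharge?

Manning's equation rearranged: A R^(2/3) = nQ / (1·√S) = 0.026 × 35.4 / (√0.0048) = 13.28.
At y = 5.39 m: A R^(2/3) = 16.99 — high.
At y = 3.85 m: A R^(2/3) = 11.5 — low.
At y = 4.35 m: A R^(2/3) = 13.27 — close enough.

y_n = 4.35 m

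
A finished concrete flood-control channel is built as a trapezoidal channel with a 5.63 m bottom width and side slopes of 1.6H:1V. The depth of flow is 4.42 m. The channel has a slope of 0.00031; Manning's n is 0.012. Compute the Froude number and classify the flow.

subcritical

With bottom width b = 5.63 m and side slope z = 1.6: A = (b + zy)y = (5.63 + 1.6×4.42)×4.42 = 56.14 m²; P = b + 2y√(1+z²) = 5.63 + 2×4.42×1.887 = 22.31 m.
Hydraulic radius R = A/P = 56.14/22.31 = 2.517 m.
V = (1/n) R^(2/3) √S = (1/0.012) × 2.517^(2/3) × √0.00031 = 2.715 m/s. Hydraulic depth D_h = A/T = 56.14/19.77 = 2.839 m.
Froude number Fr = V/√(g·D_h) = 2.715/√(9.81×2.839) = 0.514, which is less than 1, so the flow is subcritical.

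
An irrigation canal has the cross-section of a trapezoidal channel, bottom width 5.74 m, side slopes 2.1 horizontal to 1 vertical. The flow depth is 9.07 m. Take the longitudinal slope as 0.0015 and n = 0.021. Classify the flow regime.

subcritical

With bottom width b = 5.74 m and side slope z = 2.1: A = (b + zy)y = (5.74 + 2.1×9.07)×9.07 = 224.8 m²; P = b + 2y√(1+z²) = 5.74 + 2×9.07×2.326 = 47.93 m.
Hydraulic radius R = A/P = 224.8/47.93 = 4.69 m.
V = (1/n) R^(2/3) √S = (1/0.021) × 4.69^(2/3) × √0.0015 = 5.168 m/s. Hydraulic depth D_h = A/T = 224.8/43.83 = 5.129 m.
Froude number Fr = V/√(g·D_h) = 5.168/√(9.81×5.129) = 0.729, which is less than 1, so the flow is subcritical.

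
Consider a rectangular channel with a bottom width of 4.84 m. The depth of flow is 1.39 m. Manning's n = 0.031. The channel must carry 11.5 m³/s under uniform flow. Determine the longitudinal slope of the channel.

S = 0.00332

Flow area A = b·y = 4.84 × 1.39 = 6.728 m². Wetted perimeter P = b + 2y = 4.84 + 2×1.39 = 7.62 m.
Hydraulic radius R = A/P = 6.728/7.62 = 0.8829 m.
From Manning's equation, S = [nQ / (1 A R^(2/3))]² = [0.031 × 11.5 / (1 × 6.728 × 0.8829^(2/3))]² = 0.00332.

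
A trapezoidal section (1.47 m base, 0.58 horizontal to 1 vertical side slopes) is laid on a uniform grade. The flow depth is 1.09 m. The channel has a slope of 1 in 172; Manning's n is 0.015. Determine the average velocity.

V = 3.51 m/s

With bottom width b = 1.47 m and side slope z = 0.58: A = (b + zy)y = (1.47 + 0.58×1.09)×1.09 = 2.291 m²; P = b + 2y√(1+z²) = 1.47 + 2×1.09×1.156 = 3.99 m.
Hydraulic radius R = A/P = 2.291/3.99 = 0.5743 m.
From Manning's equation, V = (1/n) R^(2/3) S^(1/2) = (1/0.015) × 0.5743^(2/3) × 0.005814^(1/2) = 3.51 m/s.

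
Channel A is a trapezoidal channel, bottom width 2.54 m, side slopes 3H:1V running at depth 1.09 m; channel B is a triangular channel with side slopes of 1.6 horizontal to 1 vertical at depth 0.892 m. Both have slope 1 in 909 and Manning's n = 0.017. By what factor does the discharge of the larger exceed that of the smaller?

7.29

Channel A: With bottom width b = 2.54 m and side slope z = 3: A = (b + zy)y = (2.54 + 3×1.09)×1.09 = 6.333 m²; P = b + 2y√(1+z²) = 2.54 + 2×1.09×3.162 = 9.434 m. Hydraulic radius R = A/P = 6.333/9.434 = 0.6713 m. Q_A = (1/0.017)·6.333·0.6713^(2/3)·√0.0011 = 9.473 m³/s.
Channel B: For a triangular section with side slope z = 1.6: A = zy² = 1.6×0.892² = 1.273 m²; P = 2y√(1+z²) = 2×0.892×1.887 = 3.366 m. Hydraulic radius R = A/P = 1.273/3.366 = 0.3782 m. Q_B = (1/0.017)·1.273·0.3782^(2/3)·√0.0011 = 1.299 m³/s.
The larger discharge is 9.473 m³/s and the smaller is 1.299 m³/s; the ratio is 7.29.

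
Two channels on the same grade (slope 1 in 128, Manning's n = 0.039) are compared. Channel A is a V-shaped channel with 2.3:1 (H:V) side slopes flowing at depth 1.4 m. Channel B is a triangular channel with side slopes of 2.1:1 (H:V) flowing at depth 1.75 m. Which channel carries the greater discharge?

Channel A: For a triangular section with side slope z = 2.3: A = zy² = 2.3×1.4² = 4.508 m²; P = 2y√(1+z²) = 2×1.4×2.508 = 7.022 m. Hydraulic radius R = A/P = 4.508/7.022 = 0.6419 m. Q_A = (1/0.039)·4.508·0.6419^(2/3)·√0.007812 = 7.603 m³/s.
Channel B: For a triangular section with side slope z = 2.1: A = zy² = 2.1×1.75² = 6.431 m²; P = 2y√(1+z²) = 2×1.75×2.326 = 8.141 m. Hydraulic radius R = A/P = 6.431/8.141 = 0.79 m. Q_B = (1/0.039)·6.431·0.79^(2/3)·√0.007812 = 12.46 m³/s.
Q_A = 7.603 m³/s vs Q_B = 12.46 m³/s, so channel B carries more.

channel B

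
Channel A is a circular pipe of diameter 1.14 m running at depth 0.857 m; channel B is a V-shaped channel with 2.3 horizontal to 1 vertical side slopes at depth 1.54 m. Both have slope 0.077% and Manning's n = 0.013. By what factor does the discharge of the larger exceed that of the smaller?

10.7

Channel A: For a circular section of diameter D = 1.14 m at depth y = 0.857 m, the central angle is θ = 2 arccos(1 − 2y/D) = 4.197 rad. Then A = (D²/8)(θ − sin θ) = 0.8231 m² and P = Dθ/2 = 2.392 m. Hydraulic radius R = A/P = 0.8231/2.392 = 0.3441 m. Q_A = (1/0.013)·0.8231·0.3441^(2/3)·√0.00077 = 0.8627 m³/s.
Channel B: For a triangular section with side slope z = 2.3: A = zy² = 2.3×1.54² = 5.455 m²; P = 2y√(1+z²) = 2×1.54×2.508 = 7.725 m. Hydraulic radius R = A/P = 5.455/7.725 = 0.7061 m. Q_B = (1/0.013)·5.455·0.7061^(2/3)·√0.00077 = 9.233 m³/s.
The larger discharge is 9.233 m³/s and the smaller is 0.8627 m³/s; the ratio is 10.7.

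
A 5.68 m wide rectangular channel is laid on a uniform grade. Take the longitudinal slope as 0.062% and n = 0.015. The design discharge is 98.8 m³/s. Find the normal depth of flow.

y_n = 6.63 m

Manning's equation rearranged: A R^(2/3) = nQ / (1·√S) = 0.015 × 98.8 / (√0.00062) = 59.52.
At y = 5.56 m: A R^(2/3) = 48.1 — low.
At y = 6.63 m: A R^(2/3) = 59.55 — ≈ 59.52.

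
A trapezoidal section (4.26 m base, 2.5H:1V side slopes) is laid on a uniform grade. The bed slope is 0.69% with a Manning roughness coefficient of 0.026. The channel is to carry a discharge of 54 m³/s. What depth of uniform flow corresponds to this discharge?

y_n = 1.79 m

Manning's equation rearranged: A R^(2/3) = nQ / (1·√S) = 0.026 × 54 / (√0.0069) = 16.9.
At y = 2.2 m: A R^(2/3) = 26.01 — high.
At y = 1.79 m: A R^(2/3) = 16.91 — matches.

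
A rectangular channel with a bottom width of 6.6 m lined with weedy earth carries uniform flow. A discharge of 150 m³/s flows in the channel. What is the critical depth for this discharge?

For a rectangular channel, critical depth y_c = (q²/g)^(1/3) where q = Q/b = 150/6.6 = 22.73 m²/s.
So y_c = (22.73²/9.81)^(1/3) = 3.75 m.

y_c = 3.75 m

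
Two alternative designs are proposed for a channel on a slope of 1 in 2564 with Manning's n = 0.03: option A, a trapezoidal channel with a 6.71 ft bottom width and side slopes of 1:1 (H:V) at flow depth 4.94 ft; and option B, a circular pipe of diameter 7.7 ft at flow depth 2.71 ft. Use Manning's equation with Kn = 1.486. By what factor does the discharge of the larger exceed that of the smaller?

Channel A: With bottom width b = 6.71 ft and side slope z = 1: A = (b + zy)y = (6.71 + 1×4.94)×4.94 = 57.55 ft²; P = b + 2y√(1+z²) = 6.71 + 2×4.94×1.414 = 20.68 ft. Hydraulic radius R = A/P = 57.55/20.68 = 2.783 ft. Q_A = (1.486/0.03)·57.55·2.783^(2/3)·√0.00039 = 111.4 ft³/s.
Channel B: For a circular section of diameter D = 7.7 ft at depth y = 2.71 ft, the central angle is θ = 2 arccos(1 − 2y/D) = 2.54 rad. Then A = (D²/8)(θ − sin θ) = 14.64 ft² and P = Dθ/2 = 9.78 ft. Hydraulic radius R = A/P = 14.64/9.78 = 1.496 ft. Q_B = (1.486/0.03)·14.64·1.496^(2/3)·√0.00039 = 18.73 ft³/s.
The larger discharge is 111.4 ft³/s and the smaller is 18.73 ft³/s; the ratio is 5.95.

5.95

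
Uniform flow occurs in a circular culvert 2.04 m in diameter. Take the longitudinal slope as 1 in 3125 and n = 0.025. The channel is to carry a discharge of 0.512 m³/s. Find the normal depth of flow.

y_n = 0.824 m

Manning's equation rearranged: A R^(2/3) = nQ / (1·√S) = 0.025 × 0.512 / (√0.00032) = 0.7155.
Trying y = 0.735 m: A R^(2/3) = 0.5793 — low.
Trying y = 0.918 m: A R^(2/3) = 0.869 — high.
Trying y = 0.824 m: A R^(2/3) = 0.7157 — ≈ 0.7155.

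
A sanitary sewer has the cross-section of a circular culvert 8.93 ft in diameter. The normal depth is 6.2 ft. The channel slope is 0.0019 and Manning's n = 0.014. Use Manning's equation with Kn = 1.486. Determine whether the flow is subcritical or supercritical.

For a circular section of diameter D = 8.93 ft at depth y = 6.2 ft, the central angle is θ = 2 arccos(1 − 2y/D) = 3.94 rad. Then A = (D²/8)(θ − sin θ) = 46.41 ft² and P = Dθ/2 = 17.59 ft.
Hydraulic radius R = A/P = 46.41/17.59 = 2.638 ft.
V = (1.486/n) R^(2/3) √S = (1.486/0.014) × 2.638^(2/3) × √0.0019 = 8.834 ft/s. Hydraulic depth D_h = A/T = 46.41/8.228 = 5.64 ft.
Froude number Fr = V/√(g·D_h) = 8.834/√(32.2×5.64) = 0.655, which is less than 1, so the flow is subcritical.

subcritical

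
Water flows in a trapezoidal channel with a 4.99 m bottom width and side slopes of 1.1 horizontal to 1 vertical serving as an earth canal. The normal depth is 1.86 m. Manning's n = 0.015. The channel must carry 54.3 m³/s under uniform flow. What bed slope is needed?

With bottom width b = 4.99 m and side slope z = 1.1: A = (b + zy)y = (4.99 + 1.1×1.86)×1.86 = 13.09 m²; P = b + 2y√(1+z²) = 4.99 + 2×1.86×1.487 = 10.52 m.
Hydraulic radius R = A/P = 13.09/10.52 = 1.244 m.
From Manning's equation, S = [nQ / (1 A R^(2/3))]² = [0.015 × 54.3 / (1 × 13.09 × 1.244^(2/3))]² = 0.0029.

S = 0.0029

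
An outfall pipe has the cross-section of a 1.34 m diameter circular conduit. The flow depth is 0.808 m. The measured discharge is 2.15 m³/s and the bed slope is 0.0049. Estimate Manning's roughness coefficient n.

n = 0.015

For a circular section of diameter D = 1.34 m at depth y = 0.808 m, the central angle is θ = 2 arccos(1 − 2y/D) = 3.557 rad. Then A = (D²/8)(θ − sin θ) = 0.8887 m² and P = Dθ/2 = 2.383 m.
Hydraulic radius R = A/P = 0.8887/2.383 = 0.373 m.
Rearranging Manning's equation: n = (1/Q) A R^(2/3) S^(1/2) = (1/2.15) × 0.8887 × 0.373^(2/3) × √0.0049 = 0.015.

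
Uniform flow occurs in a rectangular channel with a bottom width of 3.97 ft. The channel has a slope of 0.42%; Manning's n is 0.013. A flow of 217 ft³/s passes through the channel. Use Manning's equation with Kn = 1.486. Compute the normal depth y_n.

Manning's equation rearranged: A R^(2/3) = nQ / (1.486·√S) = 0.013 × 217 / (1.486 × √0.0042) = 29.29.
Try y = 6.26 ft: A R^(2/3) = 32.67 — too large.
Try y = 4.42 ft: A R^(2/3) = 21.64 — too small.
Try y = 5.7 ft: A R^(2/3) = 29.29 — close enough.

y_n = 5.7 ft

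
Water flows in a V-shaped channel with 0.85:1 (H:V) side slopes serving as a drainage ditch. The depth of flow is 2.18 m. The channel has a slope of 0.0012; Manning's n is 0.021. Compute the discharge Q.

Q = 5.28 m³/s

For a triangular section with side slope z = 0.85: A = zy² = 0.85×2.18² = 4.04 m²; P = 2y√(1+z²) = 2×2.18×1.312 = 5.722 m.
Hydraulic radius R = A/P = 4.04/5.722 = 0.7059 m.
Manning's equation: Q = (1/n) A R^(2/3) S^(1/2) = (1/0.021) × 4.04 × 0.7059^(2/3) × 0.0012^(1/2) = 5.28 m³/s.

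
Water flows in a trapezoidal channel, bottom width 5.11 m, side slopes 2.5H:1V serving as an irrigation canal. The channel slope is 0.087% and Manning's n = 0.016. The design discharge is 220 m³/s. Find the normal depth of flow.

y_n = 4.25 m

Manning's equation rearranged: A R^(2/3) = nQ / (1·√S) = 0.016 × 220 / (√0.00087) = 119.3.
Trying y = 3.09 m: A R^(2/3) = 59.19 — too small.
Trying y = 4.76 m: A R^(2/3) = 154.4 — too large.
Trying y = 4.25 m: A R^(2/3) = 119.5 — ≈ 119.3.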